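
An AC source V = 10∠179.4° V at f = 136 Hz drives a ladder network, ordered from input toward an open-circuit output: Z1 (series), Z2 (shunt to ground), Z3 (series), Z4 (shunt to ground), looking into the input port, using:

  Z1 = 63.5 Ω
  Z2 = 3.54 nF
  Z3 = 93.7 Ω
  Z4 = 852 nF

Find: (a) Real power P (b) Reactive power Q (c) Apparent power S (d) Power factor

Step 1 — Angular frequency: ω = 2π·f = 2π·136 = 854.5 rad/s.
Step 2 — Component impedances:
  Z1: Z = R = 63.5 Ω
  Z2: Z = 1/(jωC) = -j/(ω·C) = 0 - j3.306e+05 Ω
  Z3: Z = R = 93.7 Ω
  Z4: Z = 1/(jωC) = -j/(ω·C) = 0 - j1374 Ω
Step 3 — Ladder network (open output): work backward from the far end, alternating series and parallel combinations. Z_in = 156.4 - j1368 Ω = 1377∠-83.5° Ω.
Step 4 — Source phasor: V = 10∠179.4° V = -9.999 + j0.1047 V.
Step 5 — Current: I = V / Z = -0.0009007 - j0.007207 A = 0.007263∠-97.1° A.
Step 6 — Complex power: S = V·I* = 0.008252 - j0.07216 VA.
Step 7 — Real power: P = Re(S) = 0.008252 W.
Step 8 — Reactive power: Q = Im(S) = -0.07216 VAR.
Step 9 — Apparent power: |S| = 0.07263 VA.
Step 10 — Power factor: PF = P/|S| = 0.1136 (leading).

(a) P = 0.008252 W  (b) Q = -0.07216 VAR  (c) S = 0.07263 VA  (d) PF = 0.1136 (leading)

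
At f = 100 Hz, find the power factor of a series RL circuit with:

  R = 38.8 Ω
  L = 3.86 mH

Step 1 — Angular frequency: ω = 2π·f = 2π·100 = 628.3 rad/s.
Step 2 — Component impedances:
  R: Z = R = 38.8 Ω
  L: Z = jωL = j·628.3·0.00386 = 0 + j2.425 Ω
Step 3 — Series combination: Z_total = R + L = 38.8 + j2.425 Ω = 38.88∠3.6° Ω.
Step 4 — Power factor: PF = cos(φ) = Re(Z)/|Z| = 38.8/38.8757 = 0.9981.
Step 5 — Type: Im(Z) = 2.425 ⇒ lagging (phase φ = 3.6°).

PF = 0.9981 (lagging, φ = 3.6°)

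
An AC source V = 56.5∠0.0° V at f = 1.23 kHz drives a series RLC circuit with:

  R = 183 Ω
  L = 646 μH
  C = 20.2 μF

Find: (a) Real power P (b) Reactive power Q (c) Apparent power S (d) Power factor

Step 1 — Angular frequency: ω = 2π·f = 2π·1230 = 7728 rad/s.
Step 2 — Component impedances:
  R: Z = R = 183 Ω
  L: Z = jωL = j·7728·0.000646 = 0 + j4.992 Ω
  C: Z = 1/(jωC) = -j/(ω·C) = 0 - j6.406 Ω
Step 3 — Series combination: Z_total = R + L + C = 183 - j1.413 Ω = 183∠-0.4° Ω.
Step 4 — Source phasor: V = 56.5∠0.0° V = 56.5 V.
Step 5 — Current: I = V / Z = 0.3087 + j0.002384 A = 0.3087∠0.4° A.
Step 6 — Complex power: S = V·I* = 17.44 - j0.1347 VA.
Step 7 — Real power: P = Re(S) = 17.44 W.
Step 8 — Reactive power: Q = Im(S) = -0.1347 VAR.
Step 9 — Apparent power: |S| = 17.44 VA.
Step 10 — Power factor: PF = P/|S| = 1 (leading).

(a) P = 17.44 W  (b) Q = -0.1347 VAR  (c) S = 17.44 VA  (d) PF = 1 (leading)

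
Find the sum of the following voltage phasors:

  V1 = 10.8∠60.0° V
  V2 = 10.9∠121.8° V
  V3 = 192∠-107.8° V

Step 1 — Convert each phasor to rectangular form:
  V1 = 10.8·(cos(60.0°) + j·sin(60.0°)) = 5.4 + j9.353 V
  V2 = 10.9·(cos(121.8°) + j·sin(121.8°)) = -5.744 + j9.264 V
  V3 = 192·(cos(-107.8°) + j·sin(-107.8°)) = -58.69 - j182.8 V
Step 2 — Sum components: V_total = -59.04 - j164.2 V.
Step 3 — Convert to polar: |V_total| = 174.5 V, ∠V_total = -109.8°.

V_total = 174.5∠-109.8° V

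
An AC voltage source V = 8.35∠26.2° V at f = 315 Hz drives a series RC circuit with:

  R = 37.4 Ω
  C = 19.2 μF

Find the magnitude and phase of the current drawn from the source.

Step 1 — Angular frequency: ω = 2π·f = 2π·315 = 1979 rad/s.
Step 2 — Component impedances:
  R: Z = R = 37.4 Ω
  C: Z = 1/(jωC) = -j/(ω·C) = 0 - j26.32 Ω
Step 3 — Series combination: Z_total = R + C = 37.4 - j26.32 Ω = 45.73∠-35.1° Ω.
Step 4 — Source phasor: V = 8.35∠26.2° V = 7.492 + j3.687 V.
Step 5 — Ohm's law: I = V / Z_total = (7.492 + j3.687) / (37.4 - j26.32) = 0.0876 + j0.1602 A.
Step 6 — Convert to polar: |I| = 0.1826 A, ∠I = 61.3°.

I = 0.1826∠61.3° A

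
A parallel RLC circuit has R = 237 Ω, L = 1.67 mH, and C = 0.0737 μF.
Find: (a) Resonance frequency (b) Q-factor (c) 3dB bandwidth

Step 1 — Resonance: ω₀ = 1/√(LC) = 1/√(0.00167·7.37e-08) = 9.014e+04 rad/s.
Step 2 — f₀ = ω₀/(2π) = 1.435e+04 Hz.
Step 3 — Parallel Q: Q = R/(ω₀L) = 237/(9.014e+04·0.00167) = 1.574.
Step 4 — Bandwidth: Δω = ω₀/Q = 5.725e+04 rad/s; BW = Δω/(2π) = 9112 Hz.

(a) f₀ = 1.435e+04 Hz  (b) Q = 1.574  (c) BW = 9112 Hz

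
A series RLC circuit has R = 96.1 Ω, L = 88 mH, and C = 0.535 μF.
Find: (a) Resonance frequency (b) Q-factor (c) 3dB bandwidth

Step 1 — Resonance condition Im(Z)=0 gives ω₀ = 1/√(LC).
Step 2 — ω₀ = 1/√(0.088·5.35e-07) = 4609 rad/s.
Step 3 — f₀ = ω₀/(2π) = 733.5 Hz.
Step 4 — Series Q: Q = ω₀L/R = 4609·0.088/96.1 = 4.22.
Step 5 — 3dB bandwidth: Δω = ω₀/Q = 1092 rad/s; BW = Δω/(2π) = 173.8 Hz.

(a) f₀ = 733.5 Hz  (b) Q = 4.22  (c) BW = 173.8 Hz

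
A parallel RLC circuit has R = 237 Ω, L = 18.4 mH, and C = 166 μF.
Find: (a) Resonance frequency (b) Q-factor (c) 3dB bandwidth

Step 1 — Resonance: ω₀ = 1/√(LC) = 1/√(0.0184·0.000166) = 572.2 rad/s.
Step 2 — f₀ = ω₀/(2π) = 91.07 Hz.
Step 3 — Parallel Q: Q = R/(ω₀L) = 237/(572.2·0.0184) = 22.51.
Step 4 — Bandwidth: Δω = ω₀/Q = 25.42 rad/s; BW = Δω/(2π) = 4.045 Hz.

(a) f₀ = 91.07 Hz  (b) Q = 22.51  (c) BW = 4.045 Hz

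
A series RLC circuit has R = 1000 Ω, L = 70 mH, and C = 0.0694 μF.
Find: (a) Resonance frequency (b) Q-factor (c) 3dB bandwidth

Step 1 — Resonance: ω₀ = 1/√(LC) = 1/√(0.07·6.94e-08) = 1.435e+04 rad/s.
Step 2 — f₀ = ω₀/(2π) = 2283 Hz.
Step 3 — Series Q: Q = ω₀L/R = 1.435e+04·0.07/1000 = 1.004.
Step 4 — Bandwidth: Δω = ω₀/Q = 1.429e+04 rad/s; BW = Δω/(2π) = 2274 Hz.

(a) f₀ = 2283 Hz  (b) Q = 1.004  (c) BW = 2274 Hz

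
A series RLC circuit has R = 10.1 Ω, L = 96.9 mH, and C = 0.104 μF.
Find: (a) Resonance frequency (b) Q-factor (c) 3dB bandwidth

Step 1 — Resonance condition Im(Z)=0 gives ω₀ = 1/√(LC).
Step 2 — ω₀ = 1/√(0.0969·1.04e-07) = 9961 rad/s.
Step 3 — f₀ = ω₀/(2π) = 1585 Hz.
Step 4 — Series Q: Q = ω₀L/R = 9961·0.0969/10.1 = 95.57.
Step 5 — 3dB bandwidth: Δω = ω₀/Q = 104.2 rad/s; BW = Δω/(2π) = 16.59 Hz.

(a) f₀ = 1585 Hz  (b) Q = 95.57  (c) BW = 16.59 Hz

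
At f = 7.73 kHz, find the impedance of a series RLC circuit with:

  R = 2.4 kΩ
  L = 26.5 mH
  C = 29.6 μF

Step 1 — Angular frequency: ω = 2π·f = 2π·7730 = 4.857e+04 rad/s.
Step 2 — Component impedances:
  R: Z = R = 2400 Ω
  L: Z = jωL = j·4.857e+04·0.0265 = 0 + j1287 Ω
  C: Z = 1/(jωC) = -j/(ω·C) = 0 - j0.6956 Ω
Step 3 — Series combination: Z_total = R + L + C = 2400 + j1286 Ω = 2723∠28.2° Ω.

Z = 2400 + j1286 Ω = 2723∠28.2° Ω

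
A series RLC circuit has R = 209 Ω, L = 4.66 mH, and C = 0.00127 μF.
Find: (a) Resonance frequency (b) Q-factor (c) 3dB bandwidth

Step 1 — Resonance: ω₀ = 1/√(LC) = 1/√(0.00466·1.27e-09) = 4.111e+05 rad/s.
Step 2 — f₀ = ω₀/(2π) = 6.542e+04 Hz.
Step 3 — Series Q: Q = ω₀L/R = 4.111e+05·0.00466/209 = 9.165.
Step 4 — Bandwidth: Δω = ω₀/Q = 4.485e+04 rad/s; BW = Δω/(2π) = 7138 Hz.

(a) f₀ = 6.542e+04 Hz  (b) Q = 9.165  (c) BW = 7138 Hz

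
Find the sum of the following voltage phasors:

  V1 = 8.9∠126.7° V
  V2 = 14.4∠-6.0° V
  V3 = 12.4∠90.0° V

Step 1 — Convert each phasor to rectangular form:
  V1 = 8.9·(cos(126.7°) + j·sin(126.7°)) = -5.319 + j7.136 V
  V2 = 14.4·(cos(-6.0°) + j·sin(-6.0°)) = 14.32 - j1.505 V
  V3 = 12.4·(cos(90.0°) + j·sin(90.0°)) = 0 + j12.4 V
Step 2 — Sum components: V_total = 9.002 + j18.03 V.
Step 3 — Convert to polar: |V_total| = 20.15 V, ∠V_total = 63.5°.

V_total = 20.15∠63.5° V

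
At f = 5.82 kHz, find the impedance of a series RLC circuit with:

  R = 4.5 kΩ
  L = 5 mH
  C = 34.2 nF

Step 1 — Angular frequency: ω = 2π·f = 2π·5820 = 3.657e+04 rad/s.
Step 2 — Component impedances:
  R: Z = R = 4500 Ω
  L: Z = jωL = j·3.657e+04·0.005 = 0 + j182.8 Ω
  C: Z = 1/(jωC) = -j/(ω·C) = 0 - j799.6 Ω
Step 3 — Series combination: Z_total = R + L + C = 4500 - j616.8 Ω = 4542∠-7.8° Ω.

Z = 4500 - j616.8 Ω = 4542∠-7.8° Ω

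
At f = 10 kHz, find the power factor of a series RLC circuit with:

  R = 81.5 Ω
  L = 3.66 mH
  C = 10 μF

Step 1 — Angular frequency: ω = 2π·f = 2π·1e+04 = 6.283e+04 rad/s.
Step 2 — Component impedances:
  R: Z = R = 81.5 Ω
  L: Z = jωL = j·6.283e+04·0.00366 = 0 + j230 Ω
  C: Z = 1/(jωC) = -j/(ω·C) = 0 - j1.592 Ω
Step 3 — Series combination: Z_total = R + L + C = 81.5 + j228.4 Ω = 242.5∠70.4° Ω.
Step 4 — Power factor: PF = cos(φ) = Re(Z)/|Z| = 81.5/242.5 = 0.3361.
Step 5 — Type: Im(Z) = 228.4 ⇒ lagging (phase φ = 70.4°).

PF = 0.3361 (lagging, φ = 70.4°)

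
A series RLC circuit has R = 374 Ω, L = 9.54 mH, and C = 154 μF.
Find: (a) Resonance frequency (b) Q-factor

Step 1 — Resonance condition Im(Z)=0 gives ω₀ = 1/√(LC).
Step 2 — ω₀ = 1/√(0.00954·0.000154) = 825 rad/s.
Step 3 — f₀ = ω₀/(2π) = 131.3 Hz.
Step 4 — Series Q: Q = ω₀L/R = 825·0.00954/374 = 0.02104.

(a) f₀ = 131.3 Hz  (b) Q = 0.02104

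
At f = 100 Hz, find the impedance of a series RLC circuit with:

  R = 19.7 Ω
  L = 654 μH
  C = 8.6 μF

Step 1 — Angular frequency: ω = 2π·f = 2π·100 = 628.3 rad/s.
Step 2 — Component impedances:
  R: Z = R = 19.7 Ω
  L: Z = jωL = j·628.3·0.000654 = 0 + j0.4109 Ω
  C: Z = 1/(jωC) = -j/(ω·C) = 0 - j185.1 Ω
Step 3 — Series combination: Z_total = R + L + C = 19.7 - j184.7 Ω = 185.7∠-83.9° Ω.

Z = 19.7 - j184.7 Ω = 185.7∠-83.9° Ω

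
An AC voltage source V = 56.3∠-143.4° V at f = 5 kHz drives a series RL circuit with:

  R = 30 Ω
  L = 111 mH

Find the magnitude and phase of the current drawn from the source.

Step 1 — Angular frequency: ω = 2π·f = 2π·5000 = 3.142e+04 rad/s.
Step 2 — Component impedances:
  R: Z = R = 30 Ω
  L: Z = jωL = j·3.142e+04·0.111 = 0 + j3487 Ω
Step 3 — Series combination: Z_total = R + L = 30 + j3487 Ω = 3487∠89.5° Ω.
Step 4 — Source phasor: V = 56.3∠-143.4° V = -45.2 - j33.57 V.
Step 5 — Ohm's law: I = V / Z_total = (-45.2 - j33.57) / (30 + j3487) = -0.009737 + j0.01288 A.
Step 6 — Convert to polar: |I| = 0.01614 A, ∠I = 127.1°.

I = 0.01614∠127.1° A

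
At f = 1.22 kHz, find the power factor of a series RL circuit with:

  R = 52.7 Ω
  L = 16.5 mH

Step 1 — Angular frequency: ω = 2π·f = 2π·1220 = 7665 rad/s.
Step 2 — Component impedances:
  R: Z = R = 52.7 Ω
  L: Z = jωL = j·7665·0.0165 = 0 + j126.5 Ω
Step 3 — Series combination: Z_total = R + L = 52.7 + j126.5 Ω = 137∠67.4° Ω.
Step 4 — Power factor: PF = cos(φ) = Re(Z)/|Z| = 52.7/137.02 = 0.3846.
Step 5 — Type: Im(Z) = 126.5 ⇒ lagging (phase φ = 67.4°).

PF = 0.3846 (lagging, φ = 67.4°)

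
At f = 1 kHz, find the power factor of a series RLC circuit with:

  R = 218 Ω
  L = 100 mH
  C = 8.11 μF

Step 1 — Angular frequency: ω = 2π·f = 2π·1000 = 6283 rad/s.
Step 2 — Component impedances:
  R: Z = R = 218 Ω
  L: Z = jωL = j·6283·0.1 = 0 + j628.3 Ω
  C: Z = 1/(jωC) = -j/(ω·C) = 0 - j19.62 Ω
Step 3 — Series combination: Z_total = R + L + C = 218 + j608.7 Ω = 646.6∠70.3° Ω.
Step 4 — Power factor: PF = cos(φ) = Re(Z)/|Z| = 218/646.55 = 0.3372.
Step 5 — Type: Im(Z) = 608.7 ⇒ lagging (phase φ = 70.3°).

PF = 0.3372 (lagging, φ = 70.3°)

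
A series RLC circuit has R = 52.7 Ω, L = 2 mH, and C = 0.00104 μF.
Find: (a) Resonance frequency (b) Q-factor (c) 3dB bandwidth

Step 1 — Resonance: ω₀ = 1/√(LC) = 1/√(0.002·1.04e-09) = 6.934e+05 rad/s.
Step 2 — f₀ = ω₀/(2π) = 1.104e+05 Hz.
Step 3 — Series Q: Q = ω₀L/R = 6.934e+05·0.002/52.7 = 26.31.
Step 4 — Bandwidth: Δω = ω₀/Q = 2.635e+04 rad/s; BW = Δω/(2π) = 4194 Hz.

(a) f₀ = 1.104e+05 Hz  (b) Q = 26.31  (c) BW = 4194 Hz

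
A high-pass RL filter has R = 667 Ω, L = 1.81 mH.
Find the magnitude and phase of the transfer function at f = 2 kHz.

Step 1 — Angular frequency: ω = 2π·2000 = 1.257e+04 rad/s.
Step 2 — Transfer function: H(jω) = jωL/(R + jωL).
Step 3 — Numerator jωL = j·22.75; denominator R + jωL = 667 + j22.75.
Step 4 — H = 0.001162 + j0.03406.
Step 5 — Magnitude: |H| = 0.03408 (-29.3 dB); phase: φ = 88.0°.

|H| = 0.03408 (-29.3 dB), φ = 88.0°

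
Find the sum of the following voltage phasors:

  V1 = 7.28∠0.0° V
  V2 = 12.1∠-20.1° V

Step 1 — Convert each phasor to rectangular form:
  V1 = 7.28·(cos(0.0°) + j·sin(0.0°)) = 7.28 V
  V2 = 12.1·(cos(-20.1°) + j·sin(-20.1°)) = 11.36 - j4.158 V
Step 2 — Sum components: V_total = 18.64 - j4.158 V.
Step 3 — Convert to polar: |V_total| = 19.1 V, ∠V_total = -12.6°.

V_total = 19.1∠-12.6° V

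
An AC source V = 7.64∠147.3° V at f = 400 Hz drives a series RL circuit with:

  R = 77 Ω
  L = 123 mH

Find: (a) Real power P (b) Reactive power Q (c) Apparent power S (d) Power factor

Step 1 — Angular frequency: ω = 2π·f = 2π·400 = 2513 rad/s.
Step 2 — Component impedances:
  R: Z = R = 77 Ω
  L: Z = jωL = j·2513·0.123 = 0 + j309.1 Ω
Step 3 — Series combination: Z_total = R + L = 77 + j309.1 Ω = 318.6∠76.0° Ω.
Step 4 — Source phasor: V = 7.64∠147.3° V = -6.429 + j4.127 V.
Step 5 — Current: I = V / Z = 0.007694 + j0.02271 A = 0.02398∠71.3° A.
Step 6 — Complex power: S = V·I* = 0.04428 + j0.1778 VA.
Step 7 — Real power: P = Re(S) = 0.04428 W.
Step 8 — Reactive power: Q = Im(S) = 0.1778 VAR.
Step 9 — Apparent power: |S| = 0.1832 VA.
Step 10 — Power factor: PF = P/|S| = 0.2417 (lagging).

(a) P = 0.04428 W  (b) Q = 0.1778 VAR  (c) S = 0.1832 VA  (d) PF = 0.2417 (lagging)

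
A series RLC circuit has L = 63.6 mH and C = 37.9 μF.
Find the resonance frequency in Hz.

Step 1 — Resonance condition Im(Z)=0 gives ω₀ = 1/√(LC).
Step 2 — ω₀ = 1/√(0.0636·3.79e-05) = 644.1 rad/s.
Step 3 — f₀ = ω₀/(2π) = 102.5 Hz.

f₀ = 102.5 Hz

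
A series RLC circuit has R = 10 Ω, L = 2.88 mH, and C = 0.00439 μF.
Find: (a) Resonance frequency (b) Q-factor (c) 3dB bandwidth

Step 1 — Resonance condition Im(Z)=0 gives ω₀ = 1/√(LC).
Step 2 — ω₀ = 1/√(0.00288·4.39e-09) = 2.812e+05 rad/s.
Step 3 — f₀ = ω₀/(2π) = 4.476e+04 Hz.
Step 4 — Series Q: Q = ω₀L/R = 2.812e+05·0.00288/10 = 81.
Step 5 — 3dB bandwidth: Δω = ω₀/Q = 3472 rad/s; BW = Δω/(2π) = 552.6 Hz.

(a) f₀ = 4.476e+04 Hz  (b) Q = 81  (c) BW = 552.6 Hz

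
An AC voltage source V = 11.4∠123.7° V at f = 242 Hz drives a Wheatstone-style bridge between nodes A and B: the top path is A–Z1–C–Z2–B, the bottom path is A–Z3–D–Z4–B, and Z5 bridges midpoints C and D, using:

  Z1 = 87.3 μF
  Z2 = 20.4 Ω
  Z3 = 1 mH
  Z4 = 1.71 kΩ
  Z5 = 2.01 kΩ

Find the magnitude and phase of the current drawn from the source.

Step 1 — Angular frequency: ω = 2π·f = 2π·242 = 1521 rad/s.
Step 2 — Component impedances:
  Z1: Z = 1/(jωC) = -j/(ω·C) = 0 - j7.533 Ω
  Z2: Z = R = 20.4 Ω
  Z3: Z = jωL = j·1521·0.001 = 0 + j1.521 Ω
  Z4: Z = R = 1710 Ω
  Z5: Z = R = 2010 Ω
Step 3 — Bridge requires nodal analysis (the Z5 bridge couples midpoints C and D, so the two paths cannot be reduced to a simple series/parallel combination). Setting node B to ground and injecting 1 A at node A, the 3-node admittance system at A, C, D solves to V_A = Z_AB = 20.22 - j7.356 Ω = 21.52∠-20.0° Ω.
Step 4 — Source phasor: V = 11.4∠123.7° V = -6.325 + j9.484 V.
Step 5 — Ohm's law: I = V / Z_total = (-6.325 + j9.484) / (20.22 - j7.356) = -0.427 + j0.3137 A.
Step 6 — Convert to polar: |I| = 0.5298 A, ∠I = 143.7°.

I = 0.5298∠143.7° A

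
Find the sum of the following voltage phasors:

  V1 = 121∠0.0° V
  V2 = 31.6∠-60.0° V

Step 1 — Convert each phasor to rectangular form:
  V1 = 121·(cos(0.0°) + j·sin(0.0°)) = 121 V
  V2 = 31.6·(cos(-60.0°) + j·sin(-60.0°)) = 15.8 - j27.37 V
Step 2 — Sum components: V_total = 136.8 - j27.37 V.
Step 3 — Convert to polar: |V_total| = 139.5 V, ∠V_total = -11.3°.

V_total = 139.5∠-11.3° V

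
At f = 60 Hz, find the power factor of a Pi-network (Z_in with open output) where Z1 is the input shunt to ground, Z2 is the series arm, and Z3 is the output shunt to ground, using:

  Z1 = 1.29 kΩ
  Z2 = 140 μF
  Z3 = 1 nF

Step 1 — Angular frequency: ω = 2π·f = 2π·60 = 377 rad/s.
Step 2 — Component impedances:
  Z1: Z = R = 1290 Ω
  Z2: Z = 1/(jωC) = -j/(ω·C) = 0 - j18.95 Ω
  Z3: Z = 1/(jωC) = -j/(ω·C) = 0 - j2.653e+06 Ω
Step 3 — With open output, the series arm Z2 and the output shunt Z3 appear in series to ground: Z2 + Z3 = 0 - j2.653e+06 Ω.
Step 4 — Parallel with input shunt Z1: Z_in = Z1 || (Z2 + Z3) = 1290 - j0.6273 Ω = 1290∠-0.0° Ω.
Step 5 — Power factor: PF = cos(φ) = Re(Z)/|Z| = 1290/1290 = 1.
Step 6 — Type: Im(Z) = -0.6273 ⇒ leading (phase φ = -0.0°).

PF = 1 (leading, φ = -0.0°)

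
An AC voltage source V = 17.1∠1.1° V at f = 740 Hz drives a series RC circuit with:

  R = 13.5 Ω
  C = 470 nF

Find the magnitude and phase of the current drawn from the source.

Step 1 — Angular frequency: ω = 2π·f = 2π·740 = 4650 rad/s.
Step 2 — Component impedances:
  R: Z = R = 13.5 Ω
  C: Z = 1/(jωC) = -j/(ω·C) = 0 - j457.6 Ω
Step 3 — Series combination: Z_total = R + C = 13.5 - j457.6 Ω = 457.8∠-88.3° Ω.
Step 4 — Source phasor: V = 17.1∠1.1° V = 17.1 + j0.3283 V.
Step 5 — Ohm's law: I = V / Z_total = (17.1 + j0.3283) / (13.5 - j457.6) = 0.0003845 + j0.03735 A.
Step 6 — Convert to polar: |I| = 0.03735 A, ∠I = 89.4°.

I = 0.03735∠89.4° A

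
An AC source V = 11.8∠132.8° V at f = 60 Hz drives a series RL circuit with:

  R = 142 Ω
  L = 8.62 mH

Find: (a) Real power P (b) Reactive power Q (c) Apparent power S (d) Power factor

Step 1 — Angular frequency: ω = 2π·f = 2π·60 = 377 rad/s.
Step 2 — Component impedances:
  R: Z = R = 142 Ω
  L: Z = jωL = j·377·0.00862 = 0 + j3.25 Ω
Step 3 — Series combination: Z_total = R + L = 142 + j3.25 Ω = 142∠1.3° Ω.
Step 4 — Source phasor: V = 11.8∠132.8° V = -8.017 + j8.658 V.
Step 5 — Current: I = V / Z = -0.05504 + j0.06223 A = 0.08308∠131.5° A.
Step 6 — Complex power: S = V·I* = 0.9801 + j0.02243 VA.
Step 7 — Real power: P = Re(S) = 0.9801 W.
Step 8 — Reactive power: Q = Im(S) = 0.02243 VAR.
Step 9 — Apparent power: |S| = 0.9803 VA.
Step 10 — Power factor: PF = P/|S| = 0.9997 (lagging).

(a) P = 0.9801 W  (b) Q = 0.02243 VAR  (c) S = 0.9803 VA  (d) PF = 0.9997 (lagging)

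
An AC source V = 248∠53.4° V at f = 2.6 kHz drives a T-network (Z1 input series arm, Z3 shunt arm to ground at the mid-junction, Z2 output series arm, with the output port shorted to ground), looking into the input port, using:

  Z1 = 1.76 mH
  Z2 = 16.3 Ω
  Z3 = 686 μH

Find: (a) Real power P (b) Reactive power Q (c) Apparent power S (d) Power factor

Step 1 — Angular frequency: ω = 2π·f = 2π·2600 = 1.634e+04 rad/s.
Step 2 — Component impedances:
  Z1: Z = jωL = j·1.634e+04·0.00176 = 0 + j28.75 Ω
  Z2: Z = R = 16.3 Ω
  Z3: Z = jωL = j·1.634e+04·0.000686 = 0 + j11.21 Ω
Step 3 — With the output port shorted to ground, the output series arm Z2 runs from the junction to ground; the shunt arm Z3 also runs from the junction to ground. They appear in parallel: Z3 || Z2 = 5.232 + j7.61 Ω.
Step 4 — Series with input arm Z1: Z_in = Z1 + (Z3 || Z2) = 5.232 + j36.36 Ω = 36.74∠81.8° Ω.
Step 5 — Source phasor: V = 248∠53.4° V = 147.9 + j199.1 V.
Step 6 — Current: I = V / Z = 5.938 - j3.212 A = 6.751∠-28.4° A.
Step 7 — Complex power: S = V·I* = 238.4 + j1657 VA.
Step 8 — Real power: P = Re(S) = 238.4 W.
Step 9 — Reactive power: Q = Im(S) = 1657 VAR.
Step 10 — Apparent power: |S| = 1674 VA.
Step 11 — Power factor: PF = P/|S| = 0.1424 (lagging).

(a) P = 238.4 W  (b) Q = 1657 VAR  (c) S = 1674 VA  (d) PF = 0.1424 (lagging)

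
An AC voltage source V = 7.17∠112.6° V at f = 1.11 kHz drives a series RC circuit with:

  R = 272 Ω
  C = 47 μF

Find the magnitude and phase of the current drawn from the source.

Step 1 — Angular frequency: ω = 2π·f = 2π·1110 = 6974 rad/s.
Step 2 — Component impedances:
  R: Z = R = 272 Ω
  C: Z = 1/(jωC) = -j/(ω·C) = 0 - j3.051 Ω
Step 3 — Series combination: Z_total = R + C = 272 - j3.051 Ω = 272∠-0.6° Ω.
Step 4 — Source phasor: V = 7.17∠112.6° V = -2.755 + j6.619 V.
Step 5 — Ohm's law: I = V / Z_total = (-2.755 + j6.619) / (272 - j3.051) = -0.0104 + j0.02422 A.
Step 6 — Convert to polar: |I| = 0.02636 A, ∠I = 113.2°.

I = 0.02636∠113.2° A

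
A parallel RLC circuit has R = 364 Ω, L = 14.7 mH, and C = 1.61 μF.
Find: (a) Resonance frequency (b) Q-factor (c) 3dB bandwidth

Step 1 — Resonance: ω₀ = 1/√(LC) = 1/√(0.0147·1.61e-06) = 6500 rad/s.
Step 2 — f₀ = ω₀/(2π) = 1035 Hz.
Step 3 — Parallel Q: Q = R/(ω₀L) = 364/(6500·0.0147) = 3.809.
Step 4 — Bandwidth: Δω = ω₀/Q = 1706 rad/s; BW = Δω/(2π) = 271.6 Hz.

(a) f₀ = 1035 Hz  (b) Q = 3.809  (c) BW = 271.6 Hz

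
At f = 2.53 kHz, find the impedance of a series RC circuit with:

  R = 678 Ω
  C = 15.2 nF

Step 1 — Angular frequency: ω = 2π·f = 2π·2530 = 1.59e+04 rad/s.
Step 2 — Component impedances:
  R: Z = R = 678 Ω
  C: Z = 1/(jωC) = -j/(ω·C) = 0 - j4139 Ω
Step 3 — Series combination: Z_total = R + C = 678 - j4139 Ω = 4194∠-80.7° Ω.

Z = 678 - j4139 Ω = 4194∠-80.7° Ω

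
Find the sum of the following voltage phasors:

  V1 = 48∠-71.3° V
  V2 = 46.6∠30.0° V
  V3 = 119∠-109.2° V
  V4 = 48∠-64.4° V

Step 1 — Convert each phasor to rectangular form:
  V1 = 48·(cos(-71.3°) + j·sin(-71.3°)) = 15.39 - j45.47 V
  V2 = 46.6·(cos(30.0°) + j·sin(30.0°)) = 40.36 + j23.3 V
  V3 = 119·(cos(-109.2°) + j·sin(-109.2°)) = -39.14 - j112.4 V
  V4 = 48·(cos(-64.4°) + j·sin(-64.4°)) = 20.74 - j43.29 V
Step 2 — Sum components: V_total = 37.35 - j177.8 V.
Step 3 — Convert to polar: |V_total| = 181.7 V, ∠V_total = -78.1°.

V_total = 181.7∠-78.1° V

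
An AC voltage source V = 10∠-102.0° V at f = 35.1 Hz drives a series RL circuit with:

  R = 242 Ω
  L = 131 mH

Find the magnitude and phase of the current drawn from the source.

Step 1 — Angular frequency: ω = 2π·f = 2π·35.1 = 220.5 rad/s.
Step 2 — Component impedances:
  R: Z = R = 242 Ω
  L: Z = jωL = j·220.5·0.131 = 0 + j28.89 Ω
Step 3 — Series combination: Z_total = R + L = 242 + j28.89 Ω = 243.7∠6.8° Ω.
Step 4 — Source phasor: V = 10∠-102.0° V = -2.079 - j9.781 V.
Step 5 — Ohm's law: I = V / Z_total = (-2.079 - j9.781) / (242 + j28.89) = -0.01323 - j0.03884 A.
Step 6 — Convert to polar: |I| = 0.04103 A, ∠I = -108.8°.

I = 0.04103∠-108.8° A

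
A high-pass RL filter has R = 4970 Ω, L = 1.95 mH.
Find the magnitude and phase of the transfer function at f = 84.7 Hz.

Step 1 — Angular frequency: ω = 2π·84.7 = 532.2 rad/s.
Step 2 — Transfer function: H(jω) = jωL/(R + jωL).
Step 3 — Numerator jωL = j·1.038; denominator R + jωL = 4970 + j1.038.
Step 4 — H = 4.36e-08 + j0.0002088.
Step 5 — Magnitude: |H| = 0.0002088 (-73.6 dB); phase: φ = 90.0°.

|H| = 0.0002088 (-73.6 dB), φ = 90.0°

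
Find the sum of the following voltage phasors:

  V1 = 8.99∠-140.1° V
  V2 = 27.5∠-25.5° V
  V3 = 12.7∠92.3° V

Step 1 — Convert each phasor to rectangular form:
  V1 = 8.99·(cos(-140.1°) + j·sin(-140.1°)) = -6.897 - j5.767 V
  V2 = 27.5·(cos(-25.5°) + j·sin(-25.5°)) = 24.82 - j11.84 V
  V3 = 12.7·(cos(92.3°) + j·sin(92.3°)) = -0.5097 + j12.69 V
Step 2 — Sum components: V_total = 17.41 - j4.916 V.
Step 3 — Convert to polar: |V_total| = 18.1 V, ∠V_total = -15.8°.

V_total = 18.1∠-15.8° V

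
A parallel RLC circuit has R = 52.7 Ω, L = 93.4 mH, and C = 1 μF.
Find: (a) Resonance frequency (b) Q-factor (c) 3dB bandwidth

Step 1 — Resonance: ω₀ = 1/√(LC) = 1/√(0.0934·1e-06) = 3272 rad/s.
Step 2 — f₀ = ω₀/(2π) = 520.8 Hz.
Step 3 — Parallel Q: Q = R/(ω₀L) = 52.7/(3272·0.0934) = 0.1724.
Step 4 — Bandwidth: Δω = ω₀/Q = 1.898e+04 rad/s; BW = Δω/(2π) = 3020 Hz.

(a) f₀ = 520.8 Hz  (b) Q = 0.1724  (c) BW = 3020 Hz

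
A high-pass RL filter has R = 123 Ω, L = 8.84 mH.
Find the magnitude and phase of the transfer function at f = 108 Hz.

Step 1 — Angular frequency: ω = 2π·108 = 678.6 rad/s.
Step 2 — Transfer function: H(jω) = jωL/(R + jωL).
Step 3 — Numerator jωL = j·5.999; denominator R + jωL = 123 + j5.999.
Step 4 — H = 0.002373 + j0.04865.
Step 5 — Magnitude: |H| = 0.04871 (-26.2 dB); phase: φ = 87.2°.

|H| = 0.04871 (-26.2 dB), φ = 87.2°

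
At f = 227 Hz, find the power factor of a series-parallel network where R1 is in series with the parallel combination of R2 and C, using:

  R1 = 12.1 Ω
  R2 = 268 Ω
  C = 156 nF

Step 1 — Angular frequency: ω = 2π·f = 2π·227 = 1426 rad/s.
Step 2 — Component impedances:
  R1: Z = R = 12.1 Ω
  R2: Z = R = 268 Ω
  C: Z = 1/(jωC) = -j/(ω·C) = 0 - j4494 Ω
Step 3 — Parallel branch: R2 || C = 1/(1/R2 + 1/C) = 267.1 - j15.92 Ω.
Step 4 — Series with R1: Z_total = R1 + (R2 || C) = 279.2 - j15.92 Ω = 279.6∠-3.3° Ω.
Step 5 — Power factor: PF = cos(φ) = Re(Z)/|Z| = 279.15/279.6 = 0.9984.
Step 6 — Type: Im(Z) = -15.92 ⇒ leading (phase φ = -3.3°).

PF = 0.9984 (leading, φ = -3.3°)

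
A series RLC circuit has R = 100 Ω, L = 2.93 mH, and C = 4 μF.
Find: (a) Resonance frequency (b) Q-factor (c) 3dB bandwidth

Step 1 — Resonance condition Im(Z)=0 gives ω₀ = 1/√(LC).
Step 2 — ω₀ = 1/√(0.00293·4e-06) = 9237 rad/s.
Step 3 — f₀ = ω₀/(2π) = 1470 Hz.
Step 4 — Series Q: Q = ω₀L/R = 9237·0.00293/100 = 0.2706.
Step 5 — 3dB bandwidth: Δω = ω₀/Q = 3.413e+04 rad/s; BW = Δω/(2π) = 5432 Hz.

(a) f₀ = 1470 Hz  (b) Q = 0.2706  (c) BW = 5432 Hz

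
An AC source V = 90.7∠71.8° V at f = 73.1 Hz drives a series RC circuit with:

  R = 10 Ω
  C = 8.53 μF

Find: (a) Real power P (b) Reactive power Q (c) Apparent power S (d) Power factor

Step 1 — Angular frequency: ω = 2π·f = 2π·73.1 = 459.3 rad/s.
Step 2 — Component impedances:
  R: Z = R = 10 Ω
  C: Z = 1/(jωC) = -j/(ω·C) = 0 - j255.2 Ω
Step 3 — Series combination: Z_total = R + C = 10 - j255.2 Ω = 255.4∠-87.8° Ω.
Step 4 — Source phasor: V = 90.7∠71.8° V = 28.33 + j86.16 V.
Step 5 — Current: I = V / Z = -0.3327 + j0.124 A = 0.3551∠159.6° A.
Step 6 — Complex power: S = V·I* = 1.261 - j32.18 VA.
Step 7 — Real power: P = Re(S) = 1.261 W.
Step 8 — Reactive power: Q = Im(S) = -32.18 VAR.
Step 9 — Apparent power: |S| = 32.21 VA.
Step 10 — Power factor: PF = P/|S| = 0.03915 (leading).

(a) P = 1.261 W  (b) Q = -32.18 VAR  (c) S = 32.21 VA  (d) PF = 0.03915 (leading)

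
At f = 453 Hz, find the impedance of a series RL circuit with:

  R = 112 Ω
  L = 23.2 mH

Step 1 — Angular frequency: ω = 2π·f = 2π·453 = 2846 rad/s.
Step 2 — Component impedances:
  R: Z = R = 112 Ω
  L: Z = jωL = j·2846·0.0232 = 0 + j66.03 Ω
Step 3 — Series combination: Z_total = R + L = 112 + j66.03 Ω = 130∠30.5° Ω.

Z = 112 + j66.03 Ω = 130∠30.5° Ω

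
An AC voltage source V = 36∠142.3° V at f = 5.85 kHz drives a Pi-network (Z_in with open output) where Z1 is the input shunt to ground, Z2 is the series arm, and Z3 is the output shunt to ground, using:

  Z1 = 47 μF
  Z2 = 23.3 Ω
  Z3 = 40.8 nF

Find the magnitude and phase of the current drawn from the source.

Step 1 — Angular frequency: ω = 2π·f = 2π·5850 = 3.676e+04 rad/s.
Step 2 — Component impedances:
  Z1: Z = 1/(jωC) = -j/(ω·C) = 0 - j0.5789 Ω
  Z2: Z = R = 23.3 Ω
  Z3: Z = 1/(jωC) = -j/(ω·C) = 0 - j666.8 Ω
Step 3 — With open output, the series arm Z2 and the output shunt Z3 appear in series to ground: Z2 + Z3 = 23.3 - j666.8 Ω.
Step 4 — Parallel with input shunt Z1: Z_in = Z1 || (Z2 + Z3) = 1.751e-05 - j0.5783 Ω = 0.5783∠-90.0° Ω.
Step 5 — Source phasor: V = 36∠142.3° V = -28.48 + j22.01 V.
Step 6 — Ohm's law: I = V / Z_total = (-28.48 + j22.01) / (1.751e-05 - j0.5783) = -38.07 - j49.25 A.
Step 7 — Convert to polar: |I| = 62.25 A, ∠I = -127.7°.

I = 62.25∠-127.7° A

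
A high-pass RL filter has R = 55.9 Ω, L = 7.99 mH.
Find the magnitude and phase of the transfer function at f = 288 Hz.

Step 1 — Angular frequency: ω = 2π·288 = 1810 rad/s.
Step 2 — Transfer function: H(jω) = jωL/(R + jωL).
Step 3 — Numerator jωL = j·14.46; denominator R + jωL = 55.9 + j14.46.
Step 4 — H = 0.0627 + j0.2424.
Step 5 — Magnitude: |H| = 0.2504 (-12.0 dB); phase: φ = 75.5°.

|H| = 0.2504 (-12.0 dB), φ = 75.5°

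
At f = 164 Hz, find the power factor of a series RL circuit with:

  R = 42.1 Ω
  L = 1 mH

Step 1 — Angular frequency: ω = 2π·f = 2π·164 = 1030 rad/s.
Step 2 — Component impedances:
  R: Z = R = 42.1 Ω
  L: Z = jωL = j·1030·0.001 = 0 + j1.03 Ω
Step 3 — Series combination: Z_total = R + L = 42.1 + j1.03 Ω = 42.11∠1.4° Ω.
Step 4 — Power factor: PF = cos(φ) = Re(Z)/|Z| = 42.1/42.113 = 0.9997.
Step 5 — Type: Im(Z) = 1.03 ⇒ lagging (phase φ = 1.4°).

PF = 0.9997 (lagging, φ = 1.4°)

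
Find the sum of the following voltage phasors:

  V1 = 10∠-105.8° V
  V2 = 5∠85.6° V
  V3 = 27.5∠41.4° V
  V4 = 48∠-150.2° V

Step 1 — Convert each phasor to rectangular form:
  V1 = 10·(cos(-105.8°) + j·sin(-105.8°)) = -2.723 - j9.622 V
  V2 = 5·(cos(85.6°) + j·sin(85.6°)) = 0.3836 + j4.985 V
  V3 = 27.5·(cos(41.4°) + j·sin(41.4°)) = 20.63 + j18.19 V
  V4 = 48·(cos(-150.2°) + j·sin(-150.2°)) = -41.65 - j23.85 V
Step 2 — Sum components: V_total = -23.36 - j10.31 V.
Step 3 — Convert to polar: |V_total| = 25.54 V, ∠V_total = -156.2°.

V_total = 25.54∠-156.2° V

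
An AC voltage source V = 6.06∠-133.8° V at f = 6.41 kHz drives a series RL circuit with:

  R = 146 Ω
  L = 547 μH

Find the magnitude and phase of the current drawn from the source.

Step 1 — Angular frequency: ω = 2π·f = 2π·6410 = 4.028e+04 rad/s.
Step 2 — Component impedances:
  R: Z = R = 146 Ω
  L: Z = jωL = j·4.028e+04·0.000547 = 0 + j22.03 Ω
Step 3 — Series combination: Z_total = R + L = 146 + j22.03 Ω = 147.7∠8.6° Ω.
Step 4 — Source phasor: V = 6.06∠-133.8° V = -4.194 - j4.374 V.
Step 5 — Ohm's law: I = V / Z_total = (-4.194 - j4.374) / (146 + j22.03) = -0.03251 - j0.02505 A.
Step 6 — Convert to polar: |I| = 0.04104 A, ∠I = -142.4°.

I = 0.04104∠-142.4° A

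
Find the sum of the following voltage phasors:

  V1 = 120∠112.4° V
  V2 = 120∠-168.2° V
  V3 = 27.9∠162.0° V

Step 1 — Convert each phasor to rectangular form:
  V1 = 120·(cos(112.4°) + j·sin(112.4°)) = -45.73 + j110.9 V
  V2 = 120·(cos(-168.2°) + j·sin(-168.2°)) = -117.5 - j24.54 V
  V3 = 27.9·(cos(162.0°) + j·sin(162.0°)) = -26.53 + j8.622 V
Step 2 — Sum components: V_total = -189.7 + j95.03 V.
Step 3 — Convert to polar: |V_total| = 212.2 V, ∠V_total = 153.4°.

V_total = 212.2∠153.4° V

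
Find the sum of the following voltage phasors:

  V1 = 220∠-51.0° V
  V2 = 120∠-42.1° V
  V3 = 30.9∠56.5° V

Step 1 — Convert each phasor to rectangular form:
  V1 = 220·(cos(-51.0°) + j·sin(-51.0°)) = 138.5 - j171 V
  V2 = 120·(cos(-42.1°) + j·sin(-42.1°)) = 89.04 - j80.45 V
  V3 = 30.9·(cos(56.5°) + j·sin(56.5°)) = 17.05 + j25.77 V
Step 2 — Sum components: V_total = 244.5 - j225.7 V.
Step 3 — Convert to polar: |V_total| = 332.7 V, ∠V_total = -42.7°.

V_total = 332.7∠-42.7° V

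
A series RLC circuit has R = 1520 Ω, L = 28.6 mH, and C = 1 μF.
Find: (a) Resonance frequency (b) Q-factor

Step 1 — Resonance condition Im(Z)=0 gives ω₀ = 1/√(LC).
Step 2 — ω₀ = 1/√(0.0286·1e-06) = 5913 rad/s.
Step 3 — f₀ = ω₀/(2π) = 941.1 Hz.
Step 4 — Series Q: Q = ω₀L/R = 5913·0.0286/1520 = 0.1113.

(a) f₀ = 941.1 Hz  (b) Q = 0.1113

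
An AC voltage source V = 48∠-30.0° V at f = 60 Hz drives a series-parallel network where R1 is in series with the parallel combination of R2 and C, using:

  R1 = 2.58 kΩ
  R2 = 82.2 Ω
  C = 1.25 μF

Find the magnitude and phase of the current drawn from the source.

Step 1 — Angular frequency: ω = 2π·f = 2π·60 = 377 rad/s.
Step 2 — Component impedances:
  R1: Z = R = 2580 Ω
  R2: Z = R = 82.2 Ω
  C: Z = 1/(jωC) = -j/(ω·C) = 0 - j2122 Ω
Step 3 — Parallel branch: R2 || C = 1/(1/R2 + 1/C) = 82.08 - j3.179 Ω.
Step 4 — Series with R1: Z_total = R1 + (R2 || C) = 2662 - j3.179 Ω = 2662∠-0.1° Ω.
Step 5 — Source phasor: V = 48∠-30.0° V = 41.57 - j24 V.
Step 6 — Ohm's law: I = V / Z_total = (41.57 - j24) / (2662 - j3.179) = 0.01563 - j0.008997 A.
Step 7 — Convert to polar: |I| = 0.01803 A, ∠I = -29.9°.

I = 0.01803∠-29.9° A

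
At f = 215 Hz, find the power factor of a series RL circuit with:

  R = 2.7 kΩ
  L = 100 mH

Step 1 — Angular frequency: ω = 2π·f = 2π·215 = 1351 rad/s.
Step 2 — Component impedances:
  R: Z = R = 2700 Ω
  L: Z = jωL = j·1351·0.1 = 0 + j135.1 Ω
Step 3 — Series combination: Z_total = R + L = 2700 + j135.1 Ω = 2703∠2.9° Ω.
Step 4 — Power factor: PF = cos(φ) = Re(Z)/|Z| = 2700/2703.377 = 0.9988.
Step 5 — Type: Im(Z) = 135.1 ⇒ lagging (phase φ = 2.9°).

PF = 0.9988 (lagging, φ = 2.9°)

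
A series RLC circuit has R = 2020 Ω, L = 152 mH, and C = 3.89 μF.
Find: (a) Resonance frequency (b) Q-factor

Step 1 — Resonance condition Im(Z)=0 gives ω₀ = 1/√(LC).
Step 2 — ω₀ = 1/√(0.152·3.89e-06) = 1300 rad/s.
Step 3 — f₀ = ω₀/(2π) = 207 Hz.
Step 4 — Series Q: Q = ω₀L/R = 1300·0.152/2020 = 0.09786.

(a) f₀ = 207 Hz  (b) Q = 0.09786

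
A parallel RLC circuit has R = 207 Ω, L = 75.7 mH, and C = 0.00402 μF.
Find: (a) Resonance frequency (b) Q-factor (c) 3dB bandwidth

Step 1 — Resonance: ω₀ = 1/√(LC) = 1/√(0.0757·4.02e-09) = 5.732e+04 rad/s.
Step 2 — f₀ = ω₀/(2π) = 9123 Hz.
Step 3 — Parallel Q: Q = R/(ω₀L) = 207/(5.732e+04·0.0757) = 0.0477.
Step 4 — Bandwidth: Δω = ω₀/Q = 1.202e+06 rad/s; BW = Δω/(2π) = 1.913e+05 Hz.

(a) f₀ = 9123 Hz  (b) Q = 0.0477  (c) BW = 1.913e+05 Hz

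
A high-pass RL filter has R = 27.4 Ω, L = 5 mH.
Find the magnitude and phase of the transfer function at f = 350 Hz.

Step 1 — Angular frequency: ω = 2π·350 = 2199 rad/s.
Step 2 — Transfer function: H(jω) = jωL/(R + jωL).
Step 3 — Numerator jωL = j·11; denominator R + jωL = 27.4 + j11.
Step 4 — H = 0.1387 + j0.3456.
Step 5 — Magnitude: |H| = 0.3724 (-8.6 dB); phase: φ = 68.1°.

|H| = 0.3724 (-8.6 dB), φ = 68.1°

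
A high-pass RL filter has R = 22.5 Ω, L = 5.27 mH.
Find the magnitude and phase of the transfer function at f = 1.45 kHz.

Step 1 — Angular frequency: ω = 2π·1450 = 9111 rad/s.
Step 2 — Transfer function: H(jω) = jωL/(R + jωL).
Step 3 — Numerator jωL = j·48.01; denominator R + jωL = 22.5 + j48.01.
Step 4 — H = 0.8199 + j0.3842.
Step 5 — Magnitude: |H| = 0.9055 (-0.9 dB); phase: φ = 25.1°.

|H| = 0.9055 (-0.9 dB), φ = 25.1°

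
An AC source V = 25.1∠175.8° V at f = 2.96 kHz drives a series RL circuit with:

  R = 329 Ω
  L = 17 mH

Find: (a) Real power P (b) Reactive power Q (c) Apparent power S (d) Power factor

Step 1 — Angular frequency: ω = 2π·f = 2π·2960 = 1.86e+04 rad/s.
Step 2 — Component impedances:
  R: Z = R = 329 Ω
  L: Z = jωL = j·1.86e+04·0.017 = 0 + j316.2 Ω
Step 3 — Series combination: Z_total = R + L = 329 + j316.2 Ω = 456.3∠43.9° Ω.
Step 4 — Source phasor: V = 25.1∠175.8° V = -25.03 + j1.838 V.
Step 5 — Current: I = V / Z = -0.03676 + j0.04092 A = 0.05501∠131.9° A.
Step 6 — Complex power: S = V·I* = 0.9955 + j0.9567 VA.
Step 7 — Real power: P = Re(S) = 0.9955 W.
Step 8 — Reactive power: Q = Im(S) = 0.9567 VAR.
Step 9 — Apparent power: |S| = 1.381 VA.
Step 10 — Power factor: PF = P/|S| = 0.721 (lagging).

(a) P = 0.9955 W  (b) Q = 0.9567 VAR  (c) S = 1.381 VA  (d) PF = 0.721 (lagging)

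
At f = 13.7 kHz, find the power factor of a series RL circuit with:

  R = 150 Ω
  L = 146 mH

Step 1 — Angular frequency: ω = 2π·f = 2π·1.37e+04 = 8.608e+04 rad/s.
Step 2 — Component impedances:
  R: Z = R = 150 Ω
  L: Z = jωL = j·8.608e+04·0.146 = 0 + j1.257e+04 Ω
Step 3 — Series combination: Z_total = R + L = 150 + j1.257e+04 Ω = 1.257e+04∠89.3° Ω.
Step 4 — Power factor: PF = cos(φ) = Re(Z)/|Z| = 150/1.257e+04 = 0.01193.
Step 5 — Type: Im(Z) = 1.257e+04 ⇒ lagging (phase φ = 89.3°).

PF = 0.01193 (lagging, φ = 89.3°)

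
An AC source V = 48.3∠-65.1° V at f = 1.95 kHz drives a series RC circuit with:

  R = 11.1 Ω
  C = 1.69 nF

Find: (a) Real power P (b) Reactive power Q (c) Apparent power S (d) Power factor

Step 1 — Angular frequency: ω = 2π·f = 2π·1950 = 1.225e+04 rad/s.
Step 2 — Component impedances:
  R: Z = R = 11.1 Ω
  C: Z = 1/(jωC) = -j/(ω·C) = 0 - j4.829e+04 Ω
Step 3 — Series combination: Z_total = R + C = 11.1 - j4.829e+04 Ω = 4.829e+04∠-90.0° Ω.
Step 4 — Source phasor: V = 48.3∠-65.1° V = 20.34 - j43.81 V.
Step 5 — Current: I = V / Z = 0.0009072 + j0.0004209 A = 0.001∠24.9° A.
Step 6 — Complex power: S = V·I* = 1.11e-05 - j0.04831 VA.
Step 7 — Real power: P = Re(S) = 1.11e-05 W.
Step 8 — Reactive power: Q = Im(S) = -0.04831 VAR.
Step 9 — Apparent power: |S| = 0.04831 VA.
Step 10 — Power factor: PF = P/|S| = 0.0002298 (leading).

(a) P = 1.11e-05 W  (b) Q = -0.04831 VAR  (c) S = 0.04831 VA  (d) PF = 0.0002298 (leading)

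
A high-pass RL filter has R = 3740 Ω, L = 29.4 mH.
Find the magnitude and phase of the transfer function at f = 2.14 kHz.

Step 1 — Angular frequency: ω = 2π·2140 = 1.345e+04 rad/s.
Step 2 — Transfer function: H(jω) = jωL/(R + jωL).
Step 3 — Numerator jωL = j·395.3; denominator R + jωL = 3740 + j395.3.
Step 4 — H = 0.01105 + j0.1045.
Step 5 — Magnitude: |H| = 0.1051 (-19.6 dB); phase: φ = 84.0°.

|H| = 0.1051 (-19.6 dB), φ = 84.0°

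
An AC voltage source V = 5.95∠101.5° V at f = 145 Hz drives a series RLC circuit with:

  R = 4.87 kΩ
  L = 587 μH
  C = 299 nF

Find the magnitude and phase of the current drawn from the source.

Step 1 — Angular frequency: ω = 2π·f = 2π·145 = 911.1 rad/s.
Step 2 — Component impedances:
  R: Z = R = 4870 Ω
  L: Z = jωL = j·911.1·0.000587 = 0 + j0.5348 Ω
  C: Z = 1/(jωC) = -j/(ω·C) = 0 - j3671 Ω
Step 3 — Series combination: Z_total = R + L + C = 4870 - j3670 Ω = 6098∠-37.0° Ω.
Step 4 — Source phasor: V = 5.95∠101.5° V = -1.186 + j5.831 V.
Step 5 — Ohm's law: I = V / Z_total = (-1.186 + j5.831) / (4870 - j3670) = -0.0007308 + j0.0006464 A.
Step 6 — Convert to polar: |I| = 0.0009757 A, ∠I = 138.5°.

I = 0.0009757∠138.5° A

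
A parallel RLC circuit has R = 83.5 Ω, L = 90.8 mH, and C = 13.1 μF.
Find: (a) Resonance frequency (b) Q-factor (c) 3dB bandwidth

Step 1 — Resonance: ω₀ = 1/√(LC) = 1/√(0.0908·1.31e-05) = 916.9 rad/s.
Step 2 — f₀ = ω₀/(2π) = 145.9 Hz.
Step 3 — Parallel Q: Q = R/(ω₀L) = 83.5/(916.9·0.0908) = 1.003.
Step 4 — Bandwidth: Δω = ω₀/Q = 914.2 rad/s; BW = Δω/(2π) = 145.5 Hz.

(a) f₀ = 145.9 Hz  (b) Q = 1.003  (c) BW = 145.5 Hz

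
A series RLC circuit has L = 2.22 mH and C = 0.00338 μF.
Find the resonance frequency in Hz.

Step 1 — Resonance condition Im(Z)=0 gives ω₀ = 1/√(LC).
Step 2 — ω₀ = 1/√(0.00222·3.38e-09) = 3.651e+05 rad/s.
Step 3 — f₀ = ω₀/(2π) = 5.81e+04 Hz.

f₀ = 5.81e+04 Hz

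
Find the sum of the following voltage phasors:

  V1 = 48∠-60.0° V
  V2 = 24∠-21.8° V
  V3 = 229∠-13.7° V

Step 1 — Convert each phasor to rectangular form:
  V1 = 48·(cos(-60.0°) + j·sin(-60.0°)) = 24 - j41.57 V
  V2 = 24·(cos(-21.8°) + j·sin(-21.8°)) = 22.28 - j8.913 V
  V3 = 229·(cos(-13.7°) + j·sin(-13.7°)) = 222.5 - j54.24 V
Step 2 — Sum components: V_total = 268.8 - j104.7 V.
Step 3 — Convert to polar: |V_total| = 288.4 V, ∠V_total = -21.3°.

V_total = 288.4∠-21.3° V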